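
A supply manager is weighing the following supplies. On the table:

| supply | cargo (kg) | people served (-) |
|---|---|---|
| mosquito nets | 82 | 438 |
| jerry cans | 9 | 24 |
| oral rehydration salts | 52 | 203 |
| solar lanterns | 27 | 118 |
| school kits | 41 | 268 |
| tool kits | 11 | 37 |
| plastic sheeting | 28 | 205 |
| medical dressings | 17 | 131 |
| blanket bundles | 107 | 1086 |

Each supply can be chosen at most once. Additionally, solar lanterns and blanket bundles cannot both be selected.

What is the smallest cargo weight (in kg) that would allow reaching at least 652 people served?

Need the lightest bundle worth ≥ 652.
jerry cans + school kits + tool kits + plastic sheeting + medical dressings reaches 665 using 106 kg.
Below 106 kg the best achievable stays under 652.

106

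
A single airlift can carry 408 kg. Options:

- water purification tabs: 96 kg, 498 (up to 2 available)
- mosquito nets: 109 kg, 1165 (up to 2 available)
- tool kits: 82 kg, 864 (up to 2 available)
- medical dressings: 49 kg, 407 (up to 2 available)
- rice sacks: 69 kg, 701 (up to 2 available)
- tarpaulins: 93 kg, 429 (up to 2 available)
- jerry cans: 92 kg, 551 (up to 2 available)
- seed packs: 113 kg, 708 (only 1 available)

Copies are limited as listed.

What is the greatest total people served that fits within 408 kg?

4139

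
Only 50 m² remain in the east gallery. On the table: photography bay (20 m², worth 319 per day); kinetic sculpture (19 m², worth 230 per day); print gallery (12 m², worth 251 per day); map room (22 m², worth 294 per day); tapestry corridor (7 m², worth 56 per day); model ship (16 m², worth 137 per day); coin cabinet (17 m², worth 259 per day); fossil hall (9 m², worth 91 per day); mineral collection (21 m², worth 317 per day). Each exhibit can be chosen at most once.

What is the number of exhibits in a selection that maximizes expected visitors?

3

Best achievable expected visitors is 829.
photography bay + print gallery + coin cabinet hits 829 at 49 m².
Any selection reaching 829 contains exactly 3 exhibits.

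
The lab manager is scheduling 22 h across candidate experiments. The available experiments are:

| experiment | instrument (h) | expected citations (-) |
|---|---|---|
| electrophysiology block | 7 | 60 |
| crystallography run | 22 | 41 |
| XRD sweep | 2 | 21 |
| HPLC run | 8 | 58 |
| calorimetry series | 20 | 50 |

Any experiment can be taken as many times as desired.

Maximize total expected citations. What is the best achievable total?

231

Density check — XRD sweep 10.50, electrophysiology block 8.57, HPLC run 7.25, calorimetry series 2.50 are the best per h.
Best packing: 11×XRD sweep — 22 h, 231 total.
Every other selection either busts 22 h or fails to beat 231.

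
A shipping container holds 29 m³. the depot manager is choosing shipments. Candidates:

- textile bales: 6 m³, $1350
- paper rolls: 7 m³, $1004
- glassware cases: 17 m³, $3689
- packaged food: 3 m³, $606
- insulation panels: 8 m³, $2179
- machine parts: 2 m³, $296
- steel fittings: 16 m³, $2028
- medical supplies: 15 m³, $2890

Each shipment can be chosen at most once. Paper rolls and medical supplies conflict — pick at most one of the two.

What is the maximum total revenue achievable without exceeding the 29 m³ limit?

6474

Filling by ratio: textile bales + paper rolls + packaged food + insulation panels + machine parts for 5435, with 3 m³ left unused.
Replace textile bales and paper rolls and machine parts with glassware cases: the trade gains 1039 net, giving 6474 at 28 m³.
Runner-up textile bales + insulation panels + medical supplies tops out at 6419.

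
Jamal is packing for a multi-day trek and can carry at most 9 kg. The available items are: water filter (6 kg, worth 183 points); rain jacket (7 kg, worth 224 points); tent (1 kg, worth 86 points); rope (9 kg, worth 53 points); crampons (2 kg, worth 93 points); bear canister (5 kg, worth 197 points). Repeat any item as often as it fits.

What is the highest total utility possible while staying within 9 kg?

Best packing: 9×tent — 9 kg, 774 total.

774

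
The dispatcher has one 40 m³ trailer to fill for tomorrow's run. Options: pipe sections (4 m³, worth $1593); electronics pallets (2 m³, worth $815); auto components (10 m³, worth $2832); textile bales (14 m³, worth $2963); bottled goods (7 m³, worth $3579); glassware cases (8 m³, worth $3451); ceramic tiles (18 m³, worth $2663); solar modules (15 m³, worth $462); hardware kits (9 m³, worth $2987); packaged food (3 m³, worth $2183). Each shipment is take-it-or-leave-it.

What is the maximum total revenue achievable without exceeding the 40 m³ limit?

Greedy by ratio would take pipe sections + electronics pallets + bottled goods + glassware cases + hardware kits + packaged food: 33 m³ used, total 14608.
The 4 m³ tied up in pipe sections is better spent on auto components — total rises to 15847 (39 m³).
The closest alternative, pipe sections + electronics pallets + auto components + bottled goods + glassware cases + hardware kits, reaches only 15257.

15847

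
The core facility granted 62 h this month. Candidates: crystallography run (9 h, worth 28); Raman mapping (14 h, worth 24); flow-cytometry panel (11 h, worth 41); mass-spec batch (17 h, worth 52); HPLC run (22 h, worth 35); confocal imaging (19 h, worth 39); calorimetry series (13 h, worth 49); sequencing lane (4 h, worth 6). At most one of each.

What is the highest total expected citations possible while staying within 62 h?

181

The ratio heuristic lands on crystallography run + flow-cytometry panel + mass-spec batch + calorimetry series + sequencing lane (176) but leaves 8 h idle.
The 13 h tied up in crystallography run and sequencing lane is better spent on confocal imaging — total rises to 181 (60 h).
That's the maximum — no swap from here does better than 181.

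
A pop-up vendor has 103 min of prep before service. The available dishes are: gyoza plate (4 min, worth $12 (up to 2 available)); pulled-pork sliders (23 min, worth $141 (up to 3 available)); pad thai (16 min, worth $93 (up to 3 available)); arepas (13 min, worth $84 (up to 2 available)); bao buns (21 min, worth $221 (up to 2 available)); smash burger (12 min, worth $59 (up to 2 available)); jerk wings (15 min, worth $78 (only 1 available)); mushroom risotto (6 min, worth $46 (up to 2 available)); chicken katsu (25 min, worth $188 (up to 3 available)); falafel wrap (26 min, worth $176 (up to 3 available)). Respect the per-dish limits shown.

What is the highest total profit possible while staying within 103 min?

The ratio heuristic lands on 2×gyoza plate + arepas + 2×bao buns + 2×mushroom risotto + chicken katsu (830) but leaves 3 min idle.
The 23 min tied up in gyoza plate and arepas and mushroom risotto is better spent on chicken katsu — total rises to 876 (102 min).

876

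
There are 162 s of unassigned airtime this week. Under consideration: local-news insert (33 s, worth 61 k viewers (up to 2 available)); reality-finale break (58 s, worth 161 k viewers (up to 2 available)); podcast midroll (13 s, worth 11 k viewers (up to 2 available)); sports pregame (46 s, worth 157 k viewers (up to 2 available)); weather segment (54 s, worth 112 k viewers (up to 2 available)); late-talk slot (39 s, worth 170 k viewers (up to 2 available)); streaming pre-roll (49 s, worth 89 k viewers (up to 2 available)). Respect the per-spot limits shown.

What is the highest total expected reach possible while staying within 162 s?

558

The ratio ordering already packs tightly: local-news insert + sports pregame + 2×late-talk slot, 157 s, 558.
No other feasible combination exceeds 558.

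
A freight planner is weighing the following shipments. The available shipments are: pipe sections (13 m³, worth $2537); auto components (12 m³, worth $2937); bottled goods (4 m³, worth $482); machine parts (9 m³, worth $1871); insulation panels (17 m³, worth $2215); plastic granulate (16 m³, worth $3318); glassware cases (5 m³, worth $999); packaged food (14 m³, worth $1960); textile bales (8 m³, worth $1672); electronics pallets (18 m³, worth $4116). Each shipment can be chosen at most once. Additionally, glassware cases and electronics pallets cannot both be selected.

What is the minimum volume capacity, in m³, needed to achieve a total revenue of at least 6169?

28

Minimise m³ subject to total revenue ≥ 6169.
auto components + plastic granulate: 6255 revenue at 28 m³.
Below 28 m³ the best achievable stays under 6169.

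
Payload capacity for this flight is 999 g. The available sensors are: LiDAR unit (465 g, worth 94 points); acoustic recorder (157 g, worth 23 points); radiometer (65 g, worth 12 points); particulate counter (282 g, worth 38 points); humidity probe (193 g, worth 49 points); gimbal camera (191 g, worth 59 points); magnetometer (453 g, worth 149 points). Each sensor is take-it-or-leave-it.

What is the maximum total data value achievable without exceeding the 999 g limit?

280

Taking the top-ratio sensors first gives radiometer + humidity probe + gimbal camera + magnetometer for 269 (902 g).
Dropping radiometer frees 65 g; slotting in acoustic recorder (157 g) lifts the total to 280 at 994 g.
That's the maximum — no swap from here does better than 280.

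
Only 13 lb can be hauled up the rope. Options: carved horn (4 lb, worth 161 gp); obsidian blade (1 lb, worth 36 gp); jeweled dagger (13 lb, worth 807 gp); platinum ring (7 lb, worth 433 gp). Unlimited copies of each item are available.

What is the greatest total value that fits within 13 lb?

Best packing: jeweled dagger — 13 lb, 807 total.
Nothing else within 13 lb beats 807.

807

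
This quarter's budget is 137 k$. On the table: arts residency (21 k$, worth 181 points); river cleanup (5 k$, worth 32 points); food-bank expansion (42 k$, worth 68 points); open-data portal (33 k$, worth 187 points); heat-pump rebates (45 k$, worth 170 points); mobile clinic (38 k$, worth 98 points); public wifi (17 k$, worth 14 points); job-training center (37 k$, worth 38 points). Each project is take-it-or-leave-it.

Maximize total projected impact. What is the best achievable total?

Greedy by ratio would take arts residency + river cleanup + open-data portal + heat-pump rebates + public wifi: 121 k$ used, total 584.
Replace river cleanup and public wifi with mobile clinic: the trade gains 52 net, giving 636 at 137 k$.

636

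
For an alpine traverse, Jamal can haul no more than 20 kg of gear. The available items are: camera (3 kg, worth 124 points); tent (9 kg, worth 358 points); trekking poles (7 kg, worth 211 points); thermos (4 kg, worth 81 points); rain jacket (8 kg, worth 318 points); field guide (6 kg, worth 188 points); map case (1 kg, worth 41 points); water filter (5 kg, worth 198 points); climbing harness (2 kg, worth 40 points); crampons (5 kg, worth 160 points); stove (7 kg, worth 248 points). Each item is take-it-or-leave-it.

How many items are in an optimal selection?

3

Best achievable utility is 800.
For example camera + tent + rain jacket achieves it, using 20 kg.
All optima have 3 items.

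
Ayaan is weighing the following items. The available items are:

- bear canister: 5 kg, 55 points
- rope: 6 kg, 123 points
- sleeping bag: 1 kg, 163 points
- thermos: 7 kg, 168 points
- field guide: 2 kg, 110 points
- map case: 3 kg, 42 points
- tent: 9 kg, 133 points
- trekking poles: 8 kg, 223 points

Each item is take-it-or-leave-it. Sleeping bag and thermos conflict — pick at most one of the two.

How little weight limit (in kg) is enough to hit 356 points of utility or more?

9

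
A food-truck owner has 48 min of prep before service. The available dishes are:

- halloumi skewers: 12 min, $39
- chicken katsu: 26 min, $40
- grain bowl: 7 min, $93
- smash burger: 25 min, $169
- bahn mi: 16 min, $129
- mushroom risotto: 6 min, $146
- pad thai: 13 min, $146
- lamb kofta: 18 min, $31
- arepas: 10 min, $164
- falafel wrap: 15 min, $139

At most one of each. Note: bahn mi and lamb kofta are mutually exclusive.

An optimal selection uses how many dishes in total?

4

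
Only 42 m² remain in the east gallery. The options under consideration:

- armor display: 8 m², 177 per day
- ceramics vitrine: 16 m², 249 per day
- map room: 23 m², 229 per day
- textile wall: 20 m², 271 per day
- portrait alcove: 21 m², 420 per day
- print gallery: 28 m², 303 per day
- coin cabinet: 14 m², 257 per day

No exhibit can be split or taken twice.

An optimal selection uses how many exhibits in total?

Optimal total is 705.
For example armor display + textile wall + coin cabinet achieves it, using 42 m².
Every optimal selection uses 3 exhibits.

3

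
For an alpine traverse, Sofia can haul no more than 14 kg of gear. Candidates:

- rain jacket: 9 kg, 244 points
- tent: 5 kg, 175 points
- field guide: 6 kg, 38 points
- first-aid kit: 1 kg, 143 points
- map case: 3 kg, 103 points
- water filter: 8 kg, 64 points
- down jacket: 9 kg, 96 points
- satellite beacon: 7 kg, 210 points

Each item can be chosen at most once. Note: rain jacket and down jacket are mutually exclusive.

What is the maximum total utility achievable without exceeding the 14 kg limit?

528

The ratio heuristic lands on tent + first-aid kit + map case (421) but leaves 5 kg idle.
Dropping map case frees 3 kg; slotting in satellite beacon (7 kg) lifts the total to 528 at 13 kg.
An exhaustive check of the 256 subsets confirms 528.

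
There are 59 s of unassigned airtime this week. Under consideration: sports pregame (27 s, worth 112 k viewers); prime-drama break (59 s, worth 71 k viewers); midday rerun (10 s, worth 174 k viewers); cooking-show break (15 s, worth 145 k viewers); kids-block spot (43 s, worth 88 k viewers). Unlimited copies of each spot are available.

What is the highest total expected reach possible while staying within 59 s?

Density check — midday rerun 17.40, cooking-show break 9.67, sports pregame 4.15, kids-block spot 2.05 are the best per s.
Best packing: 5×midday rerun — 50 s, 870 total.
Every other selection either busts 59 s or fails to beat 870.

870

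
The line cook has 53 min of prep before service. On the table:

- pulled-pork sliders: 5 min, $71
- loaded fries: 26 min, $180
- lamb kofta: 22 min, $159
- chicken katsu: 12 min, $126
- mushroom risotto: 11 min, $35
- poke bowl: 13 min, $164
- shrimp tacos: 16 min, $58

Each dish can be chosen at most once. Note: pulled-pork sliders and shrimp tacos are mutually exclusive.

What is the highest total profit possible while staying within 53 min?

520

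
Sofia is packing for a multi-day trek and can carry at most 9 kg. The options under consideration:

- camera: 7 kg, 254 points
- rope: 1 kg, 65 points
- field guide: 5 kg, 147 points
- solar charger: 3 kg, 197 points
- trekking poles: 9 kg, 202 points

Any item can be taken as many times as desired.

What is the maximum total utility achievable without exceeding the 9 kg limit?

591

Taking 3×solar charger: 9 kg used, 591 in utility.
Every other selection either busts 9 kg or fails to beat 591.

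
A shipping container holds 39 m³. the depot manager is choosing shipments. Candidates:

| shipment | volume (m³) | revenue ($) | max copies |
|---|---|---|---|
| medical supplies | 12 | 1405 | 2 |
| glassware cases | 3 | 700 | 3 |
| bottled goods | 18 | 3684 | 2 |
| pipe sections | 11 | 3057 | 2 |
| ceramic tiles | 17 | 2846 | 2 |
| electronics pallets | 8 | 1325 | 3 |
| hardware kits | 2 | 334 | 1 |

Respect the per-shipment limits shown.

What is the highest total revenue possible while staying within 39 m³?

9539

Density check — pipe sections 277.91, glassware cases 233.33, bottled goods 204.67 are the best per m³.
Greedy by ratio would take 3×glassware cases + 2×pipe sections + hardware kits: 33 m³ used, total 8548.
The 2 m³ tied up in hardware kits is better spent on electronics pallets — total rises to 9539 (39 m³).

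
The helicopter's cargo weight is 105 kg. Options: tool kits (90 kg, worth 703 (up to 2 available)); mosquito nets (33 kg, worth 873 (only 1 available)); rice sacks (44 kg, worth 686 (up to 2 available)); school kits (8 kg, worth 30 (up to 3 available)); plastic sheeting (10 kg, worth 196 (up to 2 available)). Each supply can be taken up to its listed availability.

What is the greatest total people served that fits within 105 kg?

1981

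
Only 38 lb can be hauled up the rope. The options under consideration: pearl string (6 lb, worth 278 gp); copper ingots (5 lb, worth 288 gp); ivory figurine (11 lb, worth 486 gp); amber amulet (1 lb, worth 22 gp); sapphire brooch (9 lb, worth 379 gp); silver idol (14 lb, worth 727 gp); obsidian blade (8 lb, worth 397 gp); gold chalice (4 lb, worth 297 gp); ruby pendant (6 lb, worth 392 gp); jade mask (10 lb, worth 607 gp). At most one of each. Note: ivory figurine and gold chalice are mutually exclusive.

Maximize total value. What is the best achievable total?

Ranking by ratio (value/lb): gold chalice 74.25, ruby pendant 65.33, jade mask 60.70.
Taking the top-ratio items first gives copper ingots + amber amulet + obsidian blade + gold chalice + ruby pendant + jade mask for 2003 (34 lb).
Replace jade mask with silver idol: the trade gains 120 net, giving 2123 at 38 lb.

2123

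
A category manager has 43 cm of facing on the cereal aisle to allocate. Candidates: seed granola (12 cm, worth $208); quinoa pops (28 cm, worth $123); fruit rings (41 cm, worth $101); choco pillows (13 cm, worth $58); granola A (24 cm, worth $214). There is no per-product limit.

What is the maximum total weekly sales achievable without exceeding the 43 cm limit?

Taking 3×seed granola: 36 cm used, 624 in weekly sales.

624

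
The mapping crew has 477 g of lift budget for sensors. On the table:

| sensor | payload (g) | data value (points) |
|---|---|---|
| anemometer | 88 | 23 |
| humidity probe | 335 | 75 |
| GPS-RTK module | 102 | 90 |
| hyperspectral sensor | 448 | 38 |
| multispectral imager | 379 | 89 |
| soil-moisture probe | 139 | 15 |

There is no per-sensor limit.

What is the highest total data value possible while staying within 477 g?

360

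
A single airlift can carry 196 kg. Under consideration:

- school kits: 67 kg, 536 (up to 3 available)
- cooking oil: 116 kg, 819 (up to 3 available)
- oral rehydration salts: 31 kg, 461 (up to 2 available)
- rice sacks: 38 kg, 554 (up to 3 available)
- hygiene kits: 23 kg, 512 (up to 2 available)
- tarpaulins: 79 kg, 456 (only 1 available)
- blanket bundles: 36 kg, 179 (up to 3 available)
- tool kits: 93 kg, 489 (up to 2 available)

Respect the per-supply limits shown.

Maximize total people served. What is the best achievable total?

3147

By people served per kg: hygiene kits 22.26, oral rehydration salts 14.87, rice sacks 14.58 lead.
Filling by ratio: 2×oral rehydration salts + 2×rice sacks + 2×hygiene kits for 3054, with 12 kg left unused.
Dropping oral rehydration salts frees 31 kg; slotting in rice sacks (38 kg) lifts the total to 3147 at 191 kg.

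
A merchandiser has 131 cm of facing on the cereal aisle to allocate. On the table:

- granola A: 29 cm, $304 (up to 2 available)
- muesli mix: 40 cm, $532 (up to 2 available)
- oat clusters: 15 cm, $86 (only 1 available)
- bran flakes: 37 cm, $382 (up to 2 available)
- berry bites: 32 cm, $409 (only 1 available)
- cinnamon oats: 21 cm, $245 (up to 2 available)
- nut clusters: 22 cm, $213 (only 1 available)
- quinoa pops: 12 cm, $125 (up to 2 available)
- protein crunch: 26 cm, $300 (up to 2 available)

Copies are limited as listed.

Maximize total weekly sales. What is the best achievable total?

1614

Density check — muesli mix 13.30, berry bites 12.78, cinnamon oats 11.67, protein crunch 11.54 are the best per cm.
The ratio heuristic lands on 2×muesli mix + berry bites + quinoa pops (1598) but leaves 7 cm idle.
Dropping berry bites frees 32 cm; slotting in quinoa pops + protein crunch (38 cm) lifts the total to 1614 at 130 cm.
That's the maximum — no swap from here does better than 1614.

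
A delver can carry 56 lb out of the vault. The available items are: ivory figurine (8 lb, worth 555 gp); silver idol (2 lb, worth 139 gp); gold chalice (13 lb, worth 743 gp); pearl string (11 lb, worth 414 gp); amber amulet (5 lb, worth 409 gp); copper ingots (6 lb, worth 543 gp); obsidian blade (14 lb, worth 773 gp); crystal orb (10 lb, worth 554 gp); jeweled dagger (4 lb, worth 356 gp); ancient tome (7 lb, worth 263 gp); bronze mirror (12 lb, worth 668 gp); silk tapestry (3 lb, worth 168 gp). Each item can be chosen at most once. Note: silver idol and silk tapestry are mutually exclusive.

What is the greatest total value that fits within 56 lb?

3631

By value per lb: copper ingots 90.50, jeweled dagger 89.00, amber amulet 81.80 lead.
Silver idol + gold chalice + amber amulet + copper ingots + obsidian blade + jeweled dagger + bronze mirror uses 56 of the 56 lb and totals 3631.
Next best is ivory figurine + silver idol + gold chalice + amber amulet + copper ingots + crystal orb + bronze mirror at 3611 (56 lb) — short by 20.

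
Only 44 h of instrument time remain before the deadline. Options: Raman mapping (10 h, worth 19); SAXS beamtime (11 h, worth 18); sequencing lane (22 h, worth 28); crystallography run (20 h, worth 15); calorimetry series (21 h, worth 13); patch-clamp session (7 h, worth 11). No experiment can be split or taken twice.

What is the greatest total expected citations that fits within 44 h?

Taking the top-ratio experiments first gives Raman mapping + SAXS beamtime + patch-clamp session for 48 (28 h).
The 7 h tied up in patch-clamp session is better spent on sequencing lane — total rises to 65 (43 h).

65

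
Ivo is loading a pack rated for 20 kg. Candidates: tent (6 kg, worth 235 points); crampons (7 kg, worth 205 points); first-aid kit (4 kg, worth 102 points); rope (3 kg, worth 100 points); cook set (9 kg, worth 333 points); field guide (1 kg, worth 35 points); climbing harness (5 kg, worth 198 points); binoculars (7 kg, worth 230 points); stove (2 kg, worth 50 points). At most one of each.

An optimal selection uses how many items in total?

3

Best achievable utility is 766.
One optimal bundle: tent + cook set + climbing harness (20 kg).
Any selection reaching 766 contains exactly 3 items.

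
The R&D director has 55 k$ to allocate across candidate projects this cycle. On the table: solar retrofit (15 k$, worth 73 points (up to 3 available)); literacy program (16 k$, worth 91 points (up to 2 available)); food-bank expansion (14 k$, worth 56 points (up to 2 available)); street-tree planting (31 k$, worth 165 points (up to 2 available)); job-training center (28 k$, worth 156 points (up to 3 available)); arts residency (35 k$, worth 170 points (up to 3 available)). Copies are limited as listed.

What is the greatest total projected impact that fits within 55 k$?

261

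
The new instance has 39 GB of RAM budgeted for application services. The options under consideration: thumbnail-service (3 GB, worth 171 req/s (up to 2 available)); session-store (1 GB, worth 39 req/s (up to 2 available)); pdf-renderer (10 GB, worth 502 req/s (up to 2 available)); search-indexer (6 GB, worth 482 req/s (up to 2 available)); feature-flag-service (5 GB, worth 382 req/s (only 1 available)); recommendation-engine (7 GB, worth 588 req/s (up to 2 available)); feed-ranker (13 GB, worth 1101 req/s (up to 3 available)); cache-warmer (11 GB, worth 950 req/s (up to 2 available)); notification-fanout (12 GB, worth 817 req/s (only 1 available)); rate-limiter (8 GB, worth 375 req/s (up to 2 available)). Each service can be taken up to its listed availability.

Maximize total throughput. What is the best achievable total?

3303

Taking the top-ratio services first gives thumbnail-service + session-store + feed-ranker + 2×cache-warmer for 3211 (39 GB).
The 26 GB tied up in thumbnail-service and session-store and 2×cache-warmer is better spent on 2×feed-ranker — total rises to 3303 (39 GB).
No other feasible combination exceeds 3303.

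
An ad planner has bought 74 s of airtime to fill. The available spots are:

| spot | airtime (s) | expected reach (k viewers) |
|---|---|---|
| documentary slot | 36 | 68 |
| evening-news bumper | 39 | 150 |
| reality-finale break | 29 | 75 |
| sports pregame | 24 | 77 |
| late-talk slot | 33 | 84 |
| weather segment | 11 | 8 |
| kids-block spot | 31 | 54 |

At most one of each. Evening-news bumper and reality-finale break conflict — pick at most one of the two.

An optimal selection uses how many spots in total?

Optimal total is 235.
One optimal bundle: evening-news bumper + sports pregame + weather segment (74 s).
All optima have 3 spots.

3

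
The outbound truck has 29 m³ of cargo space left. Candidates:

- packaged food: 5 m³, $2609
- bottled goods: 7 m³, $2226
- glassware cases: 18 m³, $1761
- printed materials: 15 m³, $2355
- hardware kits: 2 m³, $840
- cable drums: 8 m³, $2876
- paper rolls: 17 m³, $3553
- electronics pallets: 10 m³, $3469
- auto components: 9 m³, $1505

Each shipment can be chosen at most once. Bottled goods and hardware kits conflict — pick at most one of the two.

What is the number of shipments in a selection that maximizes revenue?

4

Best achievable revenue is 9794.
One optimal bundle: packaged food + hardware kits + cable drums + electronics pallets (25 m³).
Any selection reaching 9794 contains exactly 4 shipments.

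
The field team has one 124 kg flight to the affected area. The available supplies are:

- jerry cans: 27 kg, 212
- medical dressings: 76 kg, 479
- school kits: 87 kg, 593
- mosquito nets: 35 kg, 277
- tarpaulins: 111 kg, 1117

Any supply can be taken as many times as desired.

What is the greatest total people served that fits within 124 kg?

By people served per kg: tarpaulins 10.06, mosquito nets 7.91, jerry cans 7.85 lead.
Best packing: tarpaulins — 111 kg, 1117 total.
No other feasible combination exceeds 1117.

1117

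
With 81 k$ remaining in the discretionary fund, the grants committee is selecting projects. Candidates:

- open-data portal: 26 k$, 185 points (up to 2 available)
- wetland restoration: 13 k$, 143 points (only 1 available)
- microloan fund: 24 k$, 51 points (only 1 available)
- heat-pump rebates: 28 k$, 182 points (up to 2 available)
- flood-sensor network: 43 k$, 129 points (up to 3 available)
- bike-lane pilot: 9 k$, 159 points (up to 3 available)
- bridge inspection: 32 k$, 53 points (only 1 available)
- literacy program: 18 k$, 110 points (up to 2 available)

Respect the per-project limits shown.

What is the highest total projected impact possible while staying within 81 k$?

Ranking by ratio (projected impact/k$): bike-lane pilot 17.67, wetland restoration 11.00, open-data portal 7.12, heat-pump rebates 6.50.
Greedy by ratio would take open-data portal + wetland restoration + 3×bike-lane pilot: 66 k$ used, total 805.
Dropping wetland restoration frees 13 k$; slotting in open-data portal (26 k$) lifts the total to 847 at 79 k$.
That's the maximum — no swap from here does better than 847.

847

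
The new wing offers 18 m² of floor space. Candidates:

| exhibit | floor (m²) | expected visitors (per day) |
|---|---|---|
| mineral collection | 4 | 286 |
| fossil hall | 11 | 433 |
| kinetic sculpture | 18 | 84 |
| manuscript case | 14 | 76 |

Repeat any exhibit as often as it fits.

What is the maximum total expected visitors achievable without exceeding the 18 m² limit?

1144

Best packing: 4×mineral collection — 16 m², 1144 total.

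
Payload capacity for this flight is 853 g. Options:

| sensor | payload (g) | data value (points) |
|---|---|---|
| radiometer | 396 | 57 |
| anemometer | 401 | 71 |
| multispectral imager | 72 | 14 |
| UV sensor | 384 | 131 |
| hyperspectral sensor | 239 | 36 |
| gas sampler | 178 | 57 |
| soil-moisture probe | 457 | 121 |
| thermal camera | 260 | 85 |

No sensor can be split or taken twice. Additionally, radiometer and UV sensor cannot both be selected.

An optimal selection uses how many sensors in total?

3

The maximum data value within 853 g is 273.
For example UV sensor + gas sampler + thermal camera achieves it, using 822 g.
Every optimal selection uses 3 sensors.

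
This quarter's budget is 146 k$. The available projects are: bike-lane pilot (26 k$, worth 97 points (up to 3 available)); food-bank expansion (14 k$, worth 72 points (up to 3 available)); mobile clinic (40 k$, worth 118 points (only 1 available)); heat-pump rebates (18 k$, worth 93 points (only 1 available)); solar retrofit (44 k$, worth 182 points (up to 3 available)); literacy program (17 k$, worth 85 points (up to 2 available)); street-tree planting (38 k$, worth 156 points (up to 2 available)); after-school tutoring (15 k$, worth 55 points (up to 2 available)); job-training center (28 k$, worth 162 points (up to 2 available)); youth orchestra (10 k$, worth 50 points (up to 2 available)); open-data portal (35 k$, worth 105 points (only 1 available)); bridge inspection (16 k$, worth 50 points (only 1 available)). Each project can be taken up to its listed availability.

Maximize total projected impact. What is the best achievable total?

781

Greedy by ratio would take 3×food-bank expansion + heat-pump rebates + literacy program + 2×job-training center + youth orchestra: 143 k$ used, total 768.
The 14 k$ tied up in food-bank expansion is better spent on literacy program — total rises to 781 (146 k$).
That's the maximum — no swap from here does better than 781.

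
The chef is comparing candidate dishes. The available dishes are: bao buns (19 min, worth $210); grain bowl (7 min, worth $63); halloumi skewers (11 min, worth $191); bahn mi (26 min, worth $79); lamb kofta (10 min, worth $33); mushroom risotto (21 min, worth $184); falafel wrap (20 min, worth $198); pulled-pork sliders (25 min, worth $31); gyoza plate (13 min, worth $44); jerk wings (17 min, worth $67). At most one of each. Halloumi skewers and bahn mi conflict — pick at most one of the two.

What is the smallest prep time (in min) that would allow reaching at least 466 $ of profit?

46

Minimise min subject to total profit ≥ 466.
bao buns + grain bowl + falafel wrap reaches 471 using 46 min.
Below 46 min the best achievable stays under 466.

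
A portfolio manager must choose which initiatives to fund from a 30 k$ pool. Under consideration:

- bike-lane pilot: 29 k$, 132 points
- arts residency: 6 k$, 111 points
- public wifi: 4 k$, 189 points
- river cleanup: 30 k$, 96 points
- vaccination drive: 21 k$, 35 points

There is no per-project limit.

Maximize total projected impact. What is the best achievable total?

Taking 7×public wifi: 28 k$ used, 1323 in projected impact.
Nothing else within 30 k$ beats 1323.

1323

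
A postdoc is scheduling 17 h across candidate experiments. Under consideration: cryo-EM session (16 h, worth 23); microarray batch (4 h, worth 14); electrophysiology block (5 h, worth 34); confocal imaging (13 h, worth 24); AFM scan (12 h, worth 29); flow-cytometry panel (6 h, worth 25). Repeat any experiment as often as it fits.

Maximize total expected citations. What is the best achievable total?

102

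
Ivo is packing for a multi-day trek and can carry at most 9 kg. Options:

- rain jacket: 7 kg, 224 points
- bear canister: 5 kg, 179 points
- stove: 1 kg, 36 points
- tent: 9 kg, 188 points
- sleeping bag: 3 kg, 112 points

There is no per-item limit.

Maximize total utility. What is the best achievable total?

Ranking by ratio (utility/kg): sleeping bag 37.33, stove 36.00, bear canister 35.80.
3×sleeping bag uses 9 of the 9 kg and totals 336.
No other feasible combination exceeds 336.

336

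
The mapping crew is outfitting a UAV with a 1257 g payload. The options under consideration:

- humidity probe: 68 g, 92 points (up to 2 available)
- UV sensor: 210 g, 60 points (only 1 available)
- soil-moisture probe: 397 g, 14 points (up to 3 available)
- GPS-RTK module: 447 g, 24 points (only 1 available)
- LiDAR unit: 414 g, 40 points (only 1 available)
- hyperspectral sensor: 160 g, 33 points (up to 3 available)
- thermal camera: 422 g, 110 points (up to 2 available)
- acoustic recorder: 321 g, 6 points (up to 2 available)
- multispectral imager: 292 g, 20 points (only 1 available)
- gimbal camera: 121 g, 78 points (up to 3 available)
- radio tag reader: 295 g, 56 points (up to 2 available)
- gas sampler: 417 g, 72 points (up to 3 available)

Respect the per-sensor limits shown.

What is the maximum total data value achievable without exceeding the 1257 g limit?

594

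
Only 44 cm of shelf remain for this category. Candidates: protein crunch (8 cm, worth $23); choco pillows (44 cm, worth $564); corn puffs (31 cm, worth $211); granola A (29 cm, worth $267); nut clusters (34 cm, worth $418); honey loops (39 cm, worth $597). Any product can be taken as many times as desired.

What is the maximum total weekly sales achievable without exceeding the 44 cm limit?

597

Ranking by ratio (weekly sales/cm): honey loops 15.31, choco pillows 12.82, nut clusters 12.29.
The ratio ordering already packs tightly: honey loops, 39 cm, 597.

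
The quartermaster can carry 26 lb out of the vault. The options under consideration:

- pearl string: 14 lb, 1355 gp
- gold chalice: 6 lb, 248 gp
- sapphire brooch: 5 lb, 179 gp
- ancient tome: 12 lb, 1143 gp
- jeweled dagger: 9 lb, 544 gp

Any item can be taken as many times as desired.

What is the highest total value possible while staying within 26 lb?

The ratio ordering already packs tightly: pearl string + ancient tome, 26 lb, 2498.

2498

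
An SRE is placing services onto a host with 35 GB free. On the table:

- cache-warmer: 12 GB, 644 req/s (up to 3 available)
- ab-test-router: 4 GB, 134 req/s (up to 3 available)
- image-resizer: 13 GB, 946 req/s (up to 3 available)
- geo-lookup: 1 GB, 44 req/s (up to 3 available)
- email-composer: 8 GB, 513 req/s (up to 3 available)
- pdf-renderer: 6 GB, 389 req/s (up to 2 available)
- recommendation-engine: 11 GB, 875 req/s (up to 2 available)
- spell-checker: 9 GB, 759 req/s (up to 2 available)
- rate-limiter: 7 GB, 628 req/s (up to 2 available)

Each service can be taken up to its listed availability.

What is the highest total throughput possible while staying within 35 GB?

2934

Taking the top-ratio services first gives 3×geo-lookup + 2×spell-checker + 2×rate-limiter for 2906 (35 GB).
Replace 2×geo-lookup and spell-checker with recommendation-engine: the trade gains 28 net, giving 2934 at 35 GB.
Nothing else within 35 GB beats 2934.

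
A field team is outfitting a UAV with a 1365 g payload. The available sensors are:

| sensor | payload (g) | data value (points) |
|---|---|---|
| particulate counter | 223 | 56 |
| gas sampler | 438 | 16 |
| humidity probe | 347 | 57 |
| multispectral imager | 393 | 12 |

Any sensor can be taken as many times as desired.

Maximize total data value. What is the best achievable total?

336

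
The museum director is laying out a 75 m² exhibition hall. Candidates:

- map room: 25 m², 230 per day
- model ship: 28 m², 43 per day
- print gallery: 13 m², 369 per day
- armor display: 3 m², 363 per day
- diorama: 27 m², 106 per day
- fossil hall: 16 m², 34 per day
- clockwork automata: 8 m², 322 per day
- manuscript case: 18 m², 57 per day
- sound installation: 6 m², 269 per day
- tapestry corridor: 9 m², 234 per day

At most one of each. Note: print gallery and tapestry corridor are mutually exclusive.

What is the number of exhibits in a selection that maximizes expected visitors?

6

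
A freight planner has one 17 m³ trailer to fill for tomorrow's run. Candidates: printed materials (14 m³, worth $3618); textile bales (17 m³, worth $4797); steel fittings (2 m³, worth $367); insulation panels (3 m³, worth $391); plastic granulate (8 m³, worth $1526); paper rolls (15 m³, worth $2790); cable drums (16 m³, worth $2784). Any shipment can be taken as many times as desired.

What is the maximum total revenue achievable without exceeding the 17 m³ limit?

4797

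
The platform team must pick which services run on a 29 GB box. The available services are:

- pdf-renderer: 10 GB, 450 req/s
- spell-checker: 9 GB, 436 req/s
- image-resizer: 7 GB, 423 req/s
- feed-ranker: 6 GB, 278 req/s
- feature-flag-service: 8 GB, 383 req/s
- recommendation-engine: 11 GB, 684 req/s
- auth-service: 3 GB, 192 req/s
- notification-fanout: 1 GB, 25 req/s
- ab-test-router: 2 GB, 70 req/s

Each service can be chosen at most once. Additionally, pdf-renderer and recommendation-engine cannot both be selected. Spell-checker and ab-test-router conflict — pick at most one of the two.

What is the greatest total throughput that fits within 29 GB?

1682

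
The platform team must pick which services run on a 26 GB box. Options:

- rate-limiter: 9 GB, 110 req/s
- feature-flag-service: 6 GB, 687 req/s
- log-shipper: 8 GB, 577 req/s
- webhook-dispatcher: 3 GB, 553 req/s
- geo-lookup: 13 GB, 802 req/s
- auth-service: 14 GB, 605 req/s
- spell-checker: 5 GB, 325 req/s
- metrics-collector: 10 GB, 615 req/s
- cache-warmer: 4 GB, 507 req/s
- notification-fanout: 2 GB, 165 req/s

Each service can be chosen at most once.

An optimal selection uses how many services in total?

The maximum throughput within 26 GB is 2649.
One optimal bundle: feature-flag-service + log-shipper + webhook-dispatcher + spell-checker + cache-warmer (26 GB).
Any selection reaching 2649 contains exactly 5 services.

5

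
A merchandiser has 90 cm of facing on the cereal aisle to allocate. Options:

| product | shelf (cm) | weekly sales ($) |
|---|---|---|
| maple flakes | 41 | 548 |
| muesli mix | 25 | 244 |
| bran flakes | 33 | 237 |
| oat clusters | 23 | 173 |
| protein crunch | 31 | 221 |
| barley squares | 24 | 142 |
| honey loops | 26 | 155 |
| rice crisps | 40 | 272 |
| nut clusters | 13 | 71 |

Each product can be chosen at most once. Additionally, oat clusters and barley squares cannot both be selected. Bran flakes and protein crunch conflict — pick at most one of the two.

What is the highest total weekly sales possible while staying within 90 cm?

965

Taking maple flakes + muesli mix + oat clusters: 89 cm used, 965 in weekly sales.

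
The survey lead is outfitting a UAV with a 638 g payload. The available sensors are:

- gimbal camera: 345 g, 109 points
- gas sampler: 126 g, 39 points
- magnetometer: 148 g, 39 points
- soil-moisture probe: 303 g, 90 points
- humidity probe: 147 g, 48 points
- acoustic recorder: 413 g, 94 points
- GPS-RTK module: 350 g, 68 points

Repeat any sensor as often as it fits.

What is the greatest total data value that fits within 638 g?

By data value per g: humidity probe 0.33, gimbal camera 0.32, gas sampler 0.31 lead.
Taking the top-ratio sensors first gives 4×humidity probe for 192 (588 g).
Replace 3×humidity probe with gimbal camera + gas sampler: the trade gains 4 net, giving 196 at 618 g.

196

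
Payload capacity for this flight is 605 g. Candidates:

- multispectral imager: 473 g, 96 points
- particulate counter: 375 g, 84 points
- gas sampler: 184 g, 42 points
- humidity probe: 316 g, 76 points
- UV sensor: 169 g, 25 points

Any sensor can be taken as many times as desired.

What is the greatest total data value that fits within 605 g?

126

A density-first pass picks gas sampler + humidity probe — 118 at 500 g.
Dropping humidity probe frees 316 g; slotting in particulate counter (375 g) lifts the total to 126 at 559 g.
No other feasible combination exceeds 126.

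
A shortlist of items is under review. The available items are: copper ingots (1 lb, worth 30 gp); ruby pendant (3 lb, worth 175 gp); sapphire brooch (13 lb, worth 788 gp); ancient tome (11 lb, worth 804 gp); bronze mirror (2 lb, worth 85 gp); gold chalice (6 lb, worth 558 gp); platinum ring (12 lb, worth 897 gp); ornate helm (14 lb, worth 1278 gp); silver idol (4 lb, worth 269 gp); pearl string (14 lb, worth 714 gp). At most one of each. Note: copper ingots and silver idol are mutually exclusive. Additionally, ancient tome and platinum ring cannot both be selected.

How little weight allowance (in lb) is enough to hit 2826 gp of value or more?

35

Look for the lowest-weight combination reaching 2826.
copper ingots + ruby pendant + ancient tome + gold chalice + ornate helm: 2845 value at 35 lb.
Any bundle with less than 35 lb falls short of 2826.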